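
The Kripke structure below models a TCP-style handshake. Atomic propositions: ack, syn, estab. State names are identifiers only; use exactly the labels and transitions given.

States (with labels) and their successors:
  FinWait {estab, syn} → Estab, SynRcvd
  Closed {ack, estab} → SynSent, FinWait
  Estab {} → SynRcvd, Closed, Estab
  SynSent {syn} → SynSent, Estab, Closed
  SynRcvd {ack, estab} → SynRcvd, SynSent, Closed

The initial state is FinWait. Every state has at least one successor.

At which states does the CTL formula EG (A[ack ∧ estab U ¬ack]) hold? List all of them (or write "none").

States satisfying A[ack ∧ estab U ¬ack]: {FinWait, Closed, Estab, SynSent}.
States satisfying EG (A[ack ∧ estab U ¬ack]): {FinWait, Closed, Estab, SynSent}.

{FinWait, Closed, Estab, SynSent}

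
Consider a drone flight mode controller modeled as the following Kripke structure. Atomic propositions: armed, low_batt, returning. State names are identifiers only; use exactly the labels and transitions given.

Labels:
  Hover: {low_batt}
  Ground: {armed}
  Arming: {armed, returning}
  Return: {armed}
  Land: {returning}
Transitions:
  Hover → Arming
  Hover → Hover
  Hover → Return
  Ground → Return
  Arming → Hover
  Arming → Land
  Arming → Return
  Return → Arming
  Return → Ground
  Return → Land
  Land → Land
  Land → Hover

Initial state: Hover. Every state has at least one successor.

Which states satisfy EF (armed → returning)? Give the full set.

States satisfying armed → returning: {Hover, Arming, Land}.
States satisfying EF (armed → returning): {Hover, Ground, Arming, Return, Land}.

{Hover, Ground, Arming, Return, Land}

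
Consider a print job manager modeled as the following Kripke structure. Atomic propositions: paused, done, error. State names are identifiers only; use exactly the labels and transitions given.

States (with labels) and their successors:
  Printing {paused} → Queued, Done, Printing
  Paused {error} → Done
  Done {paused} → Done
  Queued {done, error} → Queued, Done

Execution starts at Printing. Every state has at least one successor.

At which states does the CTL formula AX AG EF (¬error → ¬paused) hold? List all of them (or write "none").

none

States satisfying AG EF (¬error → ¬paused): ∅.
States satisfying AX AG EF (¬error → ¬paused): ∅.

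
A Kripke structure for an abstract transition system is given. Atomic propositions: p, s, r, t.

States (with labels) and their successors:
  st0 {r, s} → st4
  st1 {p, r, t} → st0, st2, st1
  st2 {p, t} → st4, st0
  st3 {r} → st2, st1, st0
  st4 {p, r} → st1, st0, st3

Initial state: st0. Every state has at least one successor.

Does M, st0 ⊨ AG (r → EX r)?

States satisfying r → EX r: {st0, st1, st2, st3, st4}.
States satisfying AG (r → EX r): {st0, st1, st2, st3, st4}.
Every state reachable from st0 satisfies r → EX r.
st0 ∈ Sat(AG (r → EX r)).

Holds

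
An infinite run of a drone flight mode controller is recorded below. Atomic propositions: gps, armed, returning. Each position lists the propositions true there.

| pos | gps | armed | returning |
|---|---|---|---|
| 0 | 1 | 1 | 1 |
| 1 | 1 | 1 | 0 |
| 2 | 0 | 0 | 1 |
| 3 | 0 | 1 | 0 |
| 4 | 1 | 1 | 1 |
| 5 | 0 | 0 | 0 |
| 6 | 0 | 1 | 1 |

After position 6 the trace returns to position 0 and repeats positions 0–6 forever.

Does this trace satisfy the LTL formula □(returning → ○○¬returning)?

Violated

returning → ○○¬returning must hold at every position from 0 onward. It fails at position 0, so □(returning → ○○¬returning) is false.
Positions where returning holds: 0, 2, 4, 6.
Check ○○¬returning at each: 0→fails, 2→fails, 4→fails, 6→ok.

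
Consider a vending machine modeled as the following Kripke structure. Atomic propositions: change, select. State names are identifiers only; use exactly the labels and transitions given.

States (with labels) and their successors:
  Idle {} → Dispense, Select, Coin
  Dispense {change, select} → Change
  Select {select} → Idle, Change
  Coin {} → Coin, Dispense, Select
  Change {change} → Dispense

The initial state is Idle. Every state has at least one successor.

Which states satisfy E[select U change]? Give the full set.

{Dispense, Select, Change}

States satisfying select: {Dispense, Select}.
States satisfying change: {Dispense, Change}.
States satisfying E[select U change]: {Dispense, Select, Change}.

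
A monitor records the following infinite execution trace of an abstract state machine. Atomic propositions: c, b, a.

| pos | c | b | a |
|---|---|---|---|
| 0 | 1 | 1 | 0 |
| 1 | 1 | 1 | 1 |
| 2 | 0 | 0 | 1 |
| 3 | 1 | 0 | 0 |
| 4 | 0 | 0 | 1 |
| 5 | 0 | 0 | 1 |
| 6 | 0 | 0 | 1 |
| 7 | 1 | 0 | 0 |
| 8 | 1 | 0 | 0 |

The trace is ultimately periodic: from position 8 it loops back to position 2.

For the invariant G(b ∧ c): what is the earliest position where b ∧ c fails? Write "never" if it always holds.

2

Check b ∧ c at each position in order: 0 ✓, 1 ✓.
At position 2 the labels are {a}, so b ∧ c is false there. This is the first violation.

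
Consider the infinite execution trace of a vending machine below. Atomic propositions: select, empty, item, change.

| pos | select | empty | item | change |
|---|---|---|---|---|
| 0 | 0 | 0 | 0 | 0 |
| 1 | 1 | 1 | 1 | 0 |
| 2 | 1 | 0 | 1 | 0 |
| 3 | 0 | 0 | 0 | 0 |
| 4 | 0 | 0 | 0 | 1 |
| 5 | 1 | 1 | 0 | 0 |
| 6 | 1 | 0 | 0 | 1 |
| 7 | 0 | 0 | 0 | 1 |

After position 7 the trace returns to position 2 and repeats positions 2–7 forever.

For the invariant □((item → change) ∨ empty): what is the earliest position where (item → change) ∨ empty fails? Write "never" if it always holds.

Check (item → change) ∨ empty at each position in order: 0 ✓, 1 ✓.
At position 2 the labels are {item, select}, so (item → change) ∨ empty is false there. This is the first violation.

2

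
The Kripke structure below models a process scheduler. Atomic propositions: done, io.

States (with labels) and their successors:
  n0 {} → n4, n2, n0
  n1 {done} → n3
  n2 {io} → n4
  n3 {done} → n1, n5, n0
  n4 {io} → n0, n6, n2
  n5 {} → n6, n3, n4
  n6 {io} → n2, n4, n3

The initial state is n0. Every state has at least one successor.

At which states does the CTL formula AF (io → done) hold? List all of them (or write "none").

{n0, n1, n3, n5}

States satisfying io → done: {n0, n1, n3, n5}.
States satisfying AF (io → done): {n0, n1, n3, n5}.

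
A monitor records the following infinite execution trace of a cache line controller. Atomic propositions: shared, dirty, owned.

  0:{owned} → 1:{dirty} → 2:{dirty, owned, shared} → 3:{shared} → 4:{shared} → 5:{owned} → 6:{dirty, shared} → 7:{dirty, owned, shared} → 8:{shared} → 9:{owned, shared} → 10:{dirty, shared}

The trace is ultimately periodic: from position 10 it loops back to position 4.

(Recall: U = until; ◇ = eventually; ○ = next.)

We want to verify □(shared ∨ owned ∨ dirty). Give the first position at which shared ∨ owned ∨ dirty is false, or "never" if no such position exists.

never

shared ∨ owned ∨ dirty holds at every position 0..10, and those are all the positions the trace ever visits, so the invariant □(shared ∨ owned ∨ dirty) is never violated.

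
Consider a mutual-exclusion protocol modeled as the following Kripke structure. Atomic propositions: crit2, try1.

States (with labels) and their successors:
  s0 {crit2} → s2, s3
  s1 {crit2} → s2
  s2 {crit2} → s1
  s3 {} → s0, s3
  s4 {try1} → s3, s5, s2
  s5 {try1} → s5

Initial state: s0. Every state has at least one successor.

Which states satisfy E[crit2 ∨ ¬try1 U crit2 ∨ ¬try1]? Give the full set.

States satisfying crit2 ∨ ¬try1: {s0, s1, s2, s3}.
States satisfying E[crit2 ∨ ¬try1 U crit2 ∨ ¬try1]: {s0, s1, s2, s3}.

{s0, s1, s2, s3}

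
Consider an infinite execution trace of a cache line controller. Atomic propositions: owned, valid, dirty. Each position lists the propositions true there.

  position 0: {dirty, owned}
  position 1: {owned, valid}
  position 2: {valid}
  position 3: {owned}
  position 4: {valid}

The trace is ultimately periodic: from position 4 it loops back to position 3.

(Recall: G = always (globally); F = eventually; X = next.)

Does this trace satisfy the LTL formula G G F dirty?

Violated

G F dirty must hold at every position from 0 onward. It fails at position 0, so G G F dirty is false.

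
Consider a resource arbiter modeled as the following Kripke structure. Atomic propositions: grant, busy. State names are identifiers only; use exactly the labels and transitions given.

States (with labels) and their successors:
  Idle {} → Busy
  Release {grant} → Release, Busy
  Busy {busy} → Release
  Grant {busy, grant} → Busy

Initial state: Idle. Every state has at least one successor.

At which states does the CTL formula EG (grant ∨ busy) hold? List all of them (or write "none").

{Release, Busy, Grant}

States satisfying grant ∨ busy: {Release, Busy, Grant}.
States satisfying EG (grant ∨ busy): {Release, Busy, Grant}.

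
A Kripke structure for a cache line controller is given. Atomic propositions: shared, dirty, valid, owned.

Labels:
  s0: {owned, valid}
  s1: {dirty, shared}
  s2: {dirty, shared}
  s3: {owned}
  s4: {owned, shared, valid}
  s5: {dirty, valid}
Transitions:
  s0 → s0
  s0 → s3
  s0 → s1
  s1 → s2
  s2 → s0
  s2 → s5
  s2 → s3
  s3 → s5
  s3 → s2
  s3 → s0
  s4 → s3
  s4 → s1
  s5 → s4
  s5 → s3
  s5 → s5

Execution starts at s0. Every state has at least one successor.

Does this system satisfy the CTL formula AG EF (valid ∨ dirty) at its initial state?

Holds

States satisfying EF (valid ∨ dirty): {s0, s1, s2, s3, s4, s5}.
States satisfying AG EF (valid ∨ dirty): {s0, s1, s2, s3, s4, s5}.
Every state reachable from s0 satisfies EF (valid ∨ dirty).
s0 ∈ Sat(AG EF (valid ∨ dirty)).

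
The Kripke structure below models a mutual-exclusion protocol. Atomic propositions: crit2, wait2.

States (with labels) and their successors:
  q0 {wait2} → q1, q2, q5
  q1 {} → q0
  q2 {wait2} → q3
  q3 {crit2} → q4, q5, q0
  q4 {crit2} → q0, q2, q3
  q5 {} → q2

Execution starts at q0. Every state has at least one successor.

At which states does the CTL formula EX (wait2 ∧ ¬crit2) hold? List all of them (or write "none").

{q0, q1, q3, q4, q5}

States satisfying wait2 ∧ ¬crit2: {q0, q2}.
States satisfying EX (wait2 ∧ ¬crit2): {q0, q1, q3, q4, q5}.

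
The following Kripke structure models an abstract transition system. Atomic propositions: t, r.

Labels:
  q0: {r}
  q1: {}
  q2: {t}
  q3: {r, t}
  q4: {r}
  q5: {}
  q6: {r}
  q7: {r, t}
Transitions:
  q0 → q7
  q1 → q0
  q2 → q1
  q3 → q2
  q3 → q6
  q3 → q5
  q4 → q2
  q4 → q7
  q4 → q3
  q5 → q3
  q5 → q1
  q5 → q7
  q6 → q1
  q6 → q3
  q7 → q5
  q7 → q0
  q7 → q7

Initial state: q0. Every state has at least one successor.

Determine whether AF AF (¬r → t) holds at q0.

States satisfying AF (¬r → t): {q0, q1, q2, q3, q4, q5, q6, q7}.
States satisfying AF AF (¬r → t): {q0, q1, q2, q3, q4, q5, q6, q7}.
q0 ∈ Sat(AF AF (¬r → t)).

Holds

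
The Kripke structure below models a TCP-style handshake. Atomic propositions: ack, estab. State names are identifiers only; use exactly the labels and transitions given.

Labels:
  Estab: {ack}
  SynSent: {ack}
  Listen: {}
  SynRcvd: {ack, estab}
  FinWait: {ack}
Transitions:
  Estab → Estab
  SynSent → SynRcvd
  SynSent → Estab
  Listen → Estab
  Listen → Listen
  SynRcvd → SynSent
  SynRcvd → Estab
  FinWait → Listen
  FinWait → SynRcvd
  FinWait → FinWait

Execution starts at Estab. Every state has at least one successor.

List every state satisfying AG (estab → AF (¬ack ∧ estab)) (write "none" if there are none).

{Estab, Listen}

States satisfying estab → AF (¬ack ∧ estab): {Estab, SynSent, Listen, FinWait}.
States satisfying AG (estab → AF (¬ack ∧ estab)): {Estab, Listen}.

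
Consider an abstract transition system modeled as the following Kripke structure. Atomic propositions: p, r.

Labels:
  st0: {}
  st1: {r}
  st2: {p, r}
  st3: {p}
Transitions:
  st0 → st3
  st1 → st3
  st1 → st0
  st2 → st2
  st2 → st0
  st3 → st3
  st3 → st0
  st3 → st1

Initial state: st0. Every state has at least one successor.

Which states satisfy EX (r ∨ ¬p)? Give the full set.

{st1, st2, st3}

States satisfying r ∨ ¬p: {st0, st1, st2}.
States satisfying EX (r ∨ ¬p): {st1, st2, st3}.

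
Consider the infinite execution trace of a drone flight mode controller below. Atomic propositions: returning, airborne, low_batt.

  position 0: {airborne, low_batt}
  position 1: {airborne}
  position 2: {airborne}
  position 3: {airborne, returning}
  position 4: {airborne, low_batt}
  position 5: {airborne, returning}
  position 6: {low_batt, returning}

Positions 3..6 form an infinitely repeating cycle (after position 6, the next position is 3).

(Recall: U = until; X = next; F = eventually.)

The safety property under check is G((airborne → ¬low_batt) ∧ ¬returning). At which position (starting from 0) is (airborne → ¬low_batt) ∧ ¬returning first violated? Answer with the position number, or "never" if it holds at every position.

0

At position 0 the labels are {airborne, low_batt}, so (airborne → ¬low_batt) ∧ ¬returning is false there. This is the first violation.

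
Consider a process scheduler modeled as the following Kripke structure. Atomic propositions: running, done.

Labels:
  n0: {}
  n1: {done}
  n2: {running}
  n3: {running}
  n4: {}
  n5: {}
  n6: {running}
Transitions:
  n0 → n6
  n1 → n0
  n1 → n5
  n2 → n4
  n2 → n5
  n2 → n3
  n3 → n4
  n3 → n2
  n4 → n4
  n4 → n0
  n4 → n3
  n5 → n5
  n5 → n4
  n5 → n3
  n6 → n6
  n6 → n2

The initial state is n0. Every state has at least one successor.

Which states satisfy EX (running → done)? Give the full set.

States satisfying running → done: {n0, n1, n4, n5}.
States satisfying EX (running → done): {n1, n2, n3, n4, n5}.

{n1, n2, n3, n4, n5}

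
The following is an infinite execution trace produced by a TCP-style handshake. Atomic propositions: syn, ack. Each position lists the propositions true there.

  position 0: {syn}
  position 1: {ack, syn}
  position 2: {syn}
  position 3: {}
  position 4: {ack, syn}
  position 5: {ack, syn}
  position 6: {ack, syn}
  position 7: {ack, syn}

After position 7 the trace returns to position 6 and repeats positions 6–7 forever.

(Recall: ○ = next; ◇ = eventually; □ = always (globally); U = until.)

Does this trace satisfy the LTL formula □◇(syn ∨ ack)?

Holds

◇(syn ∨ ack) holds at every position 0..7, and those are all positions ever visited, so □◇(syn ∨ ack) holds.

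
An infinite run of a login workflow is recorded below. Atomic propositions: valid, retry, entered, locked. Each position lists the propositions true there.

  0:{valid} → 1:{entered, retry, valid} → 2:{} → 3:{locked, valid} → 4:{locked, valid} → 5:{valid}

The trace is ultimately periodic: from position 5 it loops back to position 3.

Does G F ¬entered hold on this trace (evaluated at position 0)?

Yes

F ¬entered holds at every position 0..5, and those are all positions ever visited, so G F ¬entered holds.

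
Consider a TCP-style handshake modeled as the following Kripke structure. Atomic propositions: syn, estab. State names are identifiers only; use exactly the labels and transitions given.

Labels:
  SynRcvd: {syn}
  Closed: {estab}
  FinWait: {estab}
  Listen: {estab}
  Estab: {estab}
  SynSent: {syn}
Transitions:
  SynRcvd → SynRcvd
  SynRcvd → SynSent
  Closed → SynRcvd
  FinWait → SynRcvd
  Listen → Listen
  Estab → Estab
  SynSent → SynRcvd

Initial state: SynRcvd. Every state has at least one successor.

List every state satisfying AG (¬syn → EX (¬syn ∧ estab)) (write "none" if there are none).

{SynRcvd, Listen, Estab, SynSent}

States satisfying ¬syn → EX (¬syn ∧ estab): {SynRcvd, Listen, Estab, SynSent}.
States satisfying AG (¬syn → EX (¬syn ∧ estab)): {SynRcvd, Listen, Estab, SynSent}.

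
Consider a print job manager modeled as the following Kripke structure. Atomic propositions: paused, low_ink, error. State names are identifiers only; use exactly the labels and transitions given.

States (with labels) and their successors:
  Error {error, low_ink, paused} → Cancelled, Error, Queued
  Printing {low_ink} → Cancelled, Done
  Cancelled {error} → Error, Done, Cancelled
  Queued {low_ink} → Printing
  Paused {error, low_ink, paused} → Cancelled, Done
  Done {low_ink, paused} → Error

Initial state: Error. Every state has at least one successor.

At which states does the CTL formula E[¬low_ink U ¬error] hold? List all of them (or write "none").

{Printing, Cancelled, Queued, Done}

States satisfying ¬low_ink: {Cancelled}.
States satisfying ¬error: {Printing, Queued, Done}.
States satisfying E[¬low_ink U ¬error]: {Printing, Cancelled, Queued, Done}.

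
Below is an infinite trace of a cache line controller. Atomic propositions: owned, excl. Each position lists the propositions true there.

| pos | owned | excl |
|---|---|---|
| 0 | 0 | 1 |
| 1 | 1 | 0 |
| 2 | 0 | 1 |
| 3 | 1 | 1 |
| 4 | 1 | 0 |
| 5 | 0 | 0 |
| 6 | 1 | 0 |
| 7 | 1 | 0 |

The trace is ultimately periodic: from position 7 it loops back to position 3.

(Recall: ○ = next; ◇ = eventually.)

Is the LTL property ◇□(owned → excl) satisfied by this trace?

Violated

□(owned → excl) is false at every position 0..7, so it never becomes true and ◇□(owned → excl) fails.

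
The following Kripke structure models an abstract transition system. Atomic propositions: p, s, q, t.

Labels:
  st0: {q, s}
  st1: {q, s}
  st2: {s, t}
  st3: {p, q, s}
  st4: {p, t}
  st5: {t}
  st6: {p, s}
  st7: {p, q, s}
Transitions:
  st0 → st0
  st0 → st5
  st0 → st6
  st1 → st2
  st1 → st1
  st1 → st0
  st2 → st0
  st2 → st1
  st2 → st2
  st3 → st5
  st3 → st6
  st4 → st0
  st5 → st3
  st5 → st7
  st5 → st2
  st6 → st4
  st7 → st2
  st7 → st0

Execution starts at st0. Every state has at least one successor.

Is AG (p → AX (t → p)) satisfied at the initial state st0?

Violated

States satisfying p → AX (t → p): {st0, st1, st2, st4, st5, st6}.
States satisfying AG (p → AX (t → p)): ∅.
st3 is reachable from st0 and violates p → AX (t → p), so AG fails at st0.
st0 ∉ Sat(AG (p → AX (t → p))).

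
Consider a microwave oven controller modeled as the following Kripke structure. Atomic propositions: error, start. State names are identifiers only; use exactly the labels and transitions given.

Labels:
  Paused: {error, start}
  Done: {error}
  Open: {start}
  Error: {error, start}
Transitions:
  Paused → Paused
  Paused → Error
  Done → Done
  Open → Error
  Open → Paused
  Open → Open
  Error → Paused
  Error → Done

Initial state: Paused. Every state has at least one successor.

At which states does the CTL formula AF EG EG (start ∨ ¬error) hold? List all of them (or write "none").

{Paused, Open, Error}

States satisfying EG EG (start ∨ ¬error): {Paused, Open, Error}.
States satisfying AF EG EG (start ∨ ¬error): {Paused, Open, Error}.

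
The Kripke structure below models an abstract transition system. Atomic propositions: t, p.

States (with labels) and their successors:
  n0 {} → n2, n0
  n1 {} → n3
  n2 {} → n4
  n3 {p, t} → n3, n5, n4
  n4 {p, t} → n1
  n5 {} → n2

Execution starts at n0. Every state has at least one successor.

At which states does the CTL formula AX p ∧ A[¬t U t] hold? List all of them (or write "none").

States satisfying p: {n3, n4}.
States satisfying AX p: {n1, n2}.
States satisfying ¬t: {n0, n1, n2, n5}.
States satisfying t: {n3, n4}.
States satisfying A[¬t U t]: {n1, n2, n3, n4, n5}.
States satisfying AX p ∧ A[¬t U t]: {n1, n2}.

{n1, n2}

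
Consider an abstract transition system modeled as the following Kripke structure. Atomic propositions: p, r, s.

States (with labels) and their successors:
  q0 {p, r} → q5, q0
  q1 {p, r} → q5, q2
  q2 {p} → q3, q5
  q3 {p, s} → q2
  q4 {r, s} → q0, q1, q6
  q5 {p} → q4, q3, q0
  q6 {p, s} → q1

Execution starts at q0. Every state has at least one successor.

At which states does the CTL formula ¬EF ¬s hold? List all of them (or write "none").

States satisfying ¬s: {q0, q1, q2, q5}.
States satisfying EF ¬s: {q0, q1, q2, q3, q4, q5, q6}.
States satisfying ¬EF ¬s: ∅.

none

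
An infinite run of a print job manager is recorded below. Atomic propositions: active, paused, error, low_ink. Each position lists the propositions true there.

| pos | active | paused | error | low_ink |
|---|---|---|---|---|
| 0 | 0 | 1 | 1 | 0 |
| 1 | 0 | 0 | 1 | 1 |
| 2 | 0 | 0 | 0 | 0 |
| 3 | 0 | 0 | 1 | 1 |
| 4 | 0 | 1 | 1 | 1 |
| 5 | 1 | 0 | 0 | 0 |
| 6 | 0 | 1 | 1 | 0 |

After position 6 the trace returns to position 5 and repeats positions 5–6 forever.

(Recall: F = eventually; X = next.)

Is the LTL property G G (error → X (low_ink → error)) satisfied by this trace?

Holds

G (error → X (low_ink → error)) holds at every position 0..6, and those are all positions ever visited, so G G (error → X (low_ink → error)) holds.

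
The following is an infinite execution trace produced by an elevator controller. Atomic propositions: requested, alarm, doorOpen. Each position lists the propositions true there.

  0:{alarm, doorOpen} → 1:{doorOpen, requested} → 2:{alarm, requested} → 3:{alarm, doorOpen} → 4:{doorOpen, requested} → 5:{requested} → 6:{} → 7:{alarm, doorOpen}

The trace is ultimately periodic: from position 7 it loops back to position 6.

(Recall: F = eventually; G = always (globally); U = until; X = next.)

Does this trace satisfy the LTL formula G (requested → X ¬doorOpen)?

requested → X ¬doorOpen must hold at every position from 0 onward. It fails at position 2, so G (requested → X ¬doorOpen) is false.
Positions where requested holds: 1, 2, 4, 5.
Check X ¬doorOpen at each: 1→ok, 2→fails, 4→ok, 5→ok.

Does not hold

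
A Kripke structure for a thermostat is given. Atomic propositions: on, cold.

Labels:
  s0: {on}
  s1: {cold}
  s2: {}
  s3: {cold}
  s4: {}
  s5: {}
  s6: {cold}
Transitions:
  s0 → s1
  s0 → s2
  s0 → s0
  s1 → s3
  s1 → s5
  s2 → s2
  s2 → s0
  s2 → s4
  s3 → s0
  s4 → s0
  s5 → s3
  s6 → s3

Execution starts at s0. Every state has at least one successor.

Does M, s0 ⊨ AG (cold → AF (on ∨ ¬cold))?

Yes

States satisfying cold → AF (on ∨ ¬cold): {s0, s1, s2, s3, s4, s5, s6}.
States satisfying AG (cold → AF (on ∨ ¬cold)): {s0, s1, s2, s3, s4, s5, s6}.
Every state reachable from s0 satisfies cold → AF (on ∨ ¬cold).
s0 ∈ Sat(AG (cold → AF (on ∨ ¬cold))).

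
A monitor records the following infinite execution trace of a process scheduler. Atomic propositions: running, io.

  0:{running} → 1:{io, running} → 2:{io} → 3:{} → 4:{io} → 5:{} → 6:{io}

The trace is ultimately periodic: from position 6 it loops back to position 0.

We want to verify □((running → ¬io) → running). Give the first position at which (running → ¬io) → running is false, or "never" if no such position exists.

2

Check (running → ¬io) → running at each position in order: 0 ✓, 1 ✓.
At position 2 the labels are {io}, so (running → ¬io) → running is false there. This is the first violation.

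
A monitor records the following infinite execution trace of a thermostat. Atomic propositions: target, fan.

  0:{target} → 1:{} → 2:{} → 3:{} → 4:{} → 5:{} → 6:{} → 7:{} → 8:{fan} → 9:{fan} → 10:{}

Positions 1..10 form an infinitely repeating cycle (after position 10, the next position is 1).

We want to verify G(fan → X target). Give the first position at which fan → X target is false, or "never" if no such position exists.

Check fan → X target at each position in order: 0 ✓, 1 ✓, 2 ✓, 3 ✓, 4 ✓, 5 ✓, 6 ✓, 7 ✓.
At position 8 the labels are {fan} and the next position 9 has {fan}, so fan → X target is false there. This is the first violation.

8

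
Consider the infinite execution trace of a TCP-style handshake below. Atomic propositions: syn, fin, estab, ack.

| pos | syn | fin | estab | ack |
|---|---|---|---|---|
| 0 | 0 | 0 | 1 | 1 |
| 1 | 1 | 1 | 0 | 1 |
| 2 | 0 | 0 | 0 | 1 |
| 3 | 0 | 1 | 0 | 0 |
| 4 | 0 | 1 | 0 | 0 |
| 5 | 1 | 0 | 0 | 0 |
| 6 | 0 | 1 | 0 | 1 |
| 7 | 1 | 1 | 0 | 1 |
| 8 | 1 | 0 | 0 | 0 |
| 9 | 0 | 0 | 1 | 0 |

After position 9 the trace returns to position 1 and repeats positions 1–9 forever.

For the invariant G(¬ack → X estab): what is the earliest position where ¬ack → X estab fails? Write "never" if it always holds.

Check ¬ack → X estab at each position in order: 0 ✓, 1 ✓, 2 ✓.
At position 3 the labels are {fin} and the next position 4 has {fin}, so ¬ack → X estab is false there. This is the first violation.

3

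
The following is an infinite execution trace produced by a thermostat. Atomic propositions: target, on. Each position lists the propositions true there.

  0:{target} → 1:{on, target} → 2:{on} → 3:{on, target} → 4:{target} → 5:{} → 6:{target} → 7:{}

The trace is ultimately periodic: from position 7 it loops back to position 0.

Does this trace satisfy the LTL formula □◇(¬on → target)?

Satisfied

◇(¬on → target) holds at every position 0..7, and those are all positions ever visited, so □◇(¬on → target) holds.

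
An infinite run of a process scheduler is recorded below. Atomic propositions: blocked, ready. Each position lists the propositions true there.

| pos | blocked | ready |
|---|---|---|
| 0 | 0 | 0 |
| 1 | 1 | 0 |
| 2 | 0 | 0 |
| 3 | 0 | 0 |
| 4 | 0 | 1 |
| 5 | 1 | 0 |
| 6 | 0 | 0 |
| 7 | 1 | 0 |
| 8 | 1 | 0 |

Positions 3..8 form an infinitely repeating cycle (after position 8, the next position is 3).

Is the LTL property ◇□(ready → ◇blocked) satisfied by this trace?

Satisfied

□(ready → ◇blocked) holds at position 0, which is reachable from 0, so ◇□(ready → ◇blocked) holds.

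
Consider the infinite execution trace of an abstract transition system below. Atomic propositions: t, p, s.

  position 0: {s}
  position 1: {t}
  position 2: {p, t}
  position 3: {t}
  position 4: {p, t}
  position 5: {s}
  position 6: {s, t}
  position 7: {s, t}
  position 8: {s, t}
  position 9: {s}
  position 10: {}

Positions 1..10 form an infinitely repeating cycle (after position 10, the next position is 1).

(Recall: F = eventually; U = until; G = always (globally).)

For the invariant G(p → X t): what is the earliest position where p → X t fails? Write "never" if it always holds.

4

Check p → X t at each position in order: 0 ✓, 1 ✓, 2 ✓, 3 ✓.
At position 4 the labels are {p, t} and the next position 5 has {s}, so p → X t is false there. This is the first violation.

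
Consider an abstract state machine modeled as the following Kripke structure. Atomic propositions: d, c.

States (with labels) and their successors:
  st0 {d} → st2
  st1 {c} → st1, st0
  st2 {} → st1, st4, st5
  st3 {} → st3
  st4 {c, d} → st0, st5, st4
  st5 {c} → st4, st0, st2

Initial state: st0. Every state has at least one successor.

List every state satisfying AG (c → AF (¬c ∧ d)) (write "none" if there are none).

{st3}

States satisfying c → AF (¬c ∧ d): {st0, st2, st3}.
States satisfying AG (c → AF (¬c ∧ d)): {st3}.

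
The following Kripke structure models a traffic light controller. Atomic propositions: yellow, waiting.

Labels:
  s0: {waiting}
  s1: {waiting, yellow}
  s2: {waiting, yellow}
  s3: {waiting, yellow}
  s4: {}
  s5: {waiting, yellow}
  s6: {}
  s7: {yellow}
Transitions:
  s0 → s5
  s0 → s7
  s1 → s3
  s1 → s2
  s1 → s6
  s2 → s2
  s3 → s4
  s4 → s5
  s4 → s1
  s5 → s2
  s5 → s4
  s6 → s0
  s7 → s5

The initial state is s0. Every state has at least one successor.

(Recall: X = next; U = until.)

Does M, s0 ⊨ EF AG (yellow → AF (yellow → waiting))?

Yes

States satisfying AG (yellow → AF (yellow → waiting)): {s0, s1, s2, s3, s4, s5, s6, s7}.
States satisfying EF AG (yellow → AF (yellow → waiting)): {s0, s1, s2, s3, s4, s5, s6, s7}.
Some path from s0 reaches a state where AG (yellow → AF (yellow → waiting)) holds.
s0 ∈ Sat(EF AG (yellow → AF (yellow → waiting))).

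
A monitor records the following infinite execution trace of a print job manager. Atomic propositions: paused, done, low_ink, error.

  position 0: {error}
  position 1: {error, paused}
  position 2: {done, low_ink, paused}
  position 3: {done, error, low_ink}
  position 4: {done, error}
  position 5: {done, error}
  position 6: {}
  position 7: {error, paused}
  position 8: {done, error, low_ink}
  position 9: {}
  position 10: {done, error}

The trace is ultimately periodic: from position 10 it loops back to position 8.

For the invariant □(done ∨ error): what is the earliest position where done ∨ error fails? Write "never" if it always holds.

Check done ∨ error at each position in order: 0 ✓, 1 ✓, 2 ✓, 3 ✓, 4 ✓, 5 ✓.
At position 6 the labels are {}, so done ∨ error is false there. This is the first violation.

6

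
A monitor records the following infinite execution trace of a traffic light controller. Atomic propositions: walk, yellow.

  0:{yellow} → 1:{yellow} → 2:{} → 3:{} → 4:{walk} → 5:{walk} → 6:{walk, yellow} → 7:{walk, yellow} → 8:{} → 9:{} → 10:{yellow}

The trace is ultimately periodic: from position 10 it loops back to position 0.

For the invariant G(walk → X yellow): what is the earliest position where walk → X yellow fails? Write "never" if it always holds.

Check walk → X yellow at each position in order: 0 ✓, 1 ✓, 2 ✓, 3 ✓.
At position 4 the labels are {walk} and the next position 5 has {walk}, so walk → X yellow is false there. This is the first violation.

4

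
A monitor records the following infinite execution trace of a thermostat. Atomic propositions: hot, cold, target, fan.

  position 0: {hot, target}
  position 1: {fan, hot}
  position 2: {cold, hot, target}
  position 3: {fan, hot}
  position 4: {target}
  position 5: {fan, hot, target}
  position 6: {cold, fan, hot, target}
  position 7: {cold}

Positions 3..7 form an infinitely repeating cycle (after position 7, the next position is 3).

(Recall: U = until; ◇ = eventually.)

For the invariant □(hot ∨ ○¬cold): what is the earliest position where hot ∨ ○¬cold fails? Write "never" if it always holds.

never

hot ∨ ○¬cold holds at every position 0..7, and those are all the positions the trace ever visits, so the invariant □(hot ∨ ○¬cold) is never violated.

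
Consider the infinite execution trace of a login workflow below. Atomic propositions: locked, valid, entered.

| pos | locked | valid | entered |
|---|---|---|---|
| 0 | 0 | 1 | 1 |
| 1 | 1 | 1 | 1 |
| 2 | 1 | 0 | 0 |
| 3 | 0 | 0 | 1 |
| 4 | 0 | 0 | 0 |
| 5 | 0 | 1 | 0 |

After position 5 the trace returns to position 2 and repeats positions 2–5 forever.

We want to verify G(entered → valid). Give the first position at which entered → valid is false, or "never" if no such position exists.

Check entered → valid at each position in order: 0 ✓, 1 ✓, 2 ✓.
At position 3 the labels are {entered}, so entered → valid is false there. This is the first violation.

3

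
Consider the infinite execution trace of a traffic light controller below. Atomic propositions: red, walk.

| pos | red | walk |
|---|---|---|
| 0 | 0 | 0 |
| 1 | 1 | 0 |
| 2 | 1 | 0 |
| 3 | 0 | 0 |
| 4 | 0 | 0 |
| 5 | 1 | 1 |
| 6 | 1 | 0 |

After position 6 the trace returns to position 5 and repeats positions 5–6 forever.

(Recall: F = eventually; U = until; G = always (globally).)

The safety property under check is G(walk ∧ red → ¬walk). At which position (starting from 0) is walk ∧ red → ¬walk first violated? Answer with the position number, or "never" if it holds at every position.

Check walk ∧ red → ¬walk at each position in order: 0 ✓, 1 ✓, 2 ✓, 3 ✓, 4 ✓.
At position 5 the labels are {red, walk}, so walk ∧ red → ¬walk is false there. This is the first violation.

5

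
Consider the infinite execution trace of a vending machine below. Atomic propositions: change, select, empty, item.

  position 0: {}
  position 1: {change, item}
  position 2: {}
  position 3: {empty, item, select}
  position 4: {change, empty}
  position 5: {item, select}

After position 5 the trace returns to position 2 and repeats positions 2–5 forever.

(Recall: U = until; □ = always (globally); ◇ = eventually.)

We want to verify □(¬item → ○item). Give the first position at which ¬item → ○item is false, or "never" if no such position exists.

never

¬item → ○item holds at every position 0..5, and those are all the positions the trace ever visits, so the invariant □(¬item → ○item) is never violated.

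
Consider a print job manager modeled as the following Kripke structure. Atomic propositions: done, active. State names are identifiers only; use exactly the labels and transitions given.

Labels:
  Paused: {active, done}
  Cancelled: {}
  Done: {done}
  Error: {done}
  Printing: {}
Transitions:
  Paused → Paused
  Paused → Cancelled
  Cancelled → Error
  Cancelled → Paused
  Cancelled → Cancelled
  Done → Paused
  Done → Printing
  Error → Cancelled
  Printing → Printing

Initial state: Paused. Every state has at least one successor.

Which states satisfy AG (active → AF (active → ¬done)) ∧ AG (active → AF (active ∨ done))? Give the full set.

{Printing}

States satisfying active → AF (active → ¬done): {Cancelled, Done, Error, Printing}.
States satisfying AG (active → AF (active → ¬done)): {Printing}.
States satisfying active → AF (active ∨ done): {Paused, Cancelled, Done, Error, Printing}.
States satisfying AG (active → AF (active ∨ done)): {Paused, Cancelled, Done, Error, Printing}.
States satisfying AG (active → AF (active → ¬done)) ∧ AG (active → AF (active ∨ done)): {Printing}.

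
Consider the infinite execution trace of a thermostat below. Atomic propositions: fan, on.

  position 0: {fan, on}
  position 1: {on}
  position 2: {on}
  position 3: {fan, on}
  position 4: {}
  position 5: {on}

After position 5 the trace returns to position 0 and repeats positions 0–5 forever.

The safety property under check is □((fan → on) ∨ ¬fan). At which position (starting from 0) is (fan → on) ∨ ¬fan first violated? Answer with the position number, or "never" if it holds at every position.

never

(fan → on) ∨ ¬fan holds at every position 0..5, and those are all the positions the trace ever visits, so the invariant □((fan → on) ∨ ¬fan) is never violated.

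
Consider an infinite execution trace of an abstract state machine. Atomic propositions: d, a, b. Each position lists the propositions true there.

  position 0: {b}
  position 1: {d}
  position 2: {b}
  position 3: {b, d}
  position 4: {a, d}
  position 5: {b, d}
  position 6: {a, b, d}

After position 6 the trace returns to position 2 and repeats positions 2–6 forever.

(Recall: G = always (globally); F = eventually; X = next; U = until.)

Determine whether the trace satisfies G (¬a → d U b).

¬a → d U b holds at every position 0..6, and those are all positions ever visited, so G (¬a → d U b) holds.
Positions where ¬a holds: 0, 1, 2, 3, 5.
Check d U b at each: 0→ok, 1→ok, 2→ok, 3→ok, 5→ok.

Yes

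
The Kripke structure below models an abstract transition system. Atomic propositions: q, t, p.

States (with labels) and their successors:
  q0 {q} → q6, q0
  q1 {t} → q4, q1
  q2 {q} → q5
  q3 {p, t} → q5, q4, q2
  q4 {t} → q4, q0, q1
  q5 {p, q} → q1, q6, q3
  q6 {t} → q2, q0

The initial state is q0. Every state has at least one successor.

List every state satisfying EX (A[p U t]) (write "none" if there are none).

States satisfying A[p U t]: {q1, q3, q4, q5, q6}.
States satisfying EX (A[p U t]): {q0, q1, q2, q3, q4, q5}.

{q0, q1, q2, q3, q4, q5}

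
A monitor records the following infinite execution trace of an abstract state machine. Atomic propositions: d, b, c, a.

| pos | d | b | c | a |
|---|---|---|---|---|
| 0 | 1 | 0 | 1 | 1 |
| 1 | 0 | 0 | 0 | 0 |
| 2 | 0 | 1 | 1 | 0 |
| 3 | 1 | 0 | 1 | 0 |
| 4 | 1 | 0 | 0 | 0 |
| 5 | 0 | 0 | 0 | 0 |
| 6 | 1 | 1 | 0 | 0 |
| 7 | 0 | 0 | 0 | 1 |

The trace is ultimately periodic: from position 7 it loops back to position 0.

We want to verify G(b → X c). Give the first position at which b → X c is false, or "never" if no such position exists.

Check b → X c at each position in order: 0 ✓, 1 ✓, 2 ✓, 3 ✓, 4 ✓, 5 ✓.
At position 6 the labels are {b, d} and the next position 7 has {a}, so b → X c is false there. This is the first violation.

6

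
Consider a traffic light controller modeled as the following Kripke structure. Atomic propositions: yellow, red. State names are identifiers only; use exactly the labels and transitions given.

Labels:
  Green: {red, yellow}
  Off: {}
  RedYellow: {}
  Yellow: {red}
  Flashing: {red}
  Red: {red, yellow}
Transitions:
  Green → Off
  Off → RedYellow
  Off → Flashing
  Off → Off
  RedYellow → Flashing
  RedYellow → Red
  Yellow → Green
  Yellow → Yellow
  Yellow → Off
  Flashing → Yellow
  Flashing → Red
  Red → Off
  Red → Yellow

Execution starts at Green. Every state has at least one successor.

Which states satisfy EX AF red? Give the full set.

{Off, RedYellow, Yellow, Flashing, Red}

States satisfying AF red: {Green, RedYellow, Yellow, Flashing, Red}.
States satisfying EX AF red: {Off, RedYellow, Yellow, Flashing, Red}.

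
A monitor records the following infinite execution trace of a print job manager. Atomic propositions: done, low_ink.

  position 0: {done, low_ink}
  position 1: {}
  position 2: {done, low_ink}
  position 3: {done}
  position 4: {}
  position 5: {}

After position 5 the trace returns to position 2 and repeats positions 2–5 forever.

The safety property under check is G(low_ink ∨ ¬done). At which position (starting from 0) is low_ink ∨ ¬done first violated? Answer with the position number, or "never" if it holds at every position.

Check low_ink ∨ ¬done at each position in order: 0 ✓, 1 ✓, 2 ✓.
At position 3 the labels are {done}, so low_ink ∨ ¬done is false there. This is the first violation.

3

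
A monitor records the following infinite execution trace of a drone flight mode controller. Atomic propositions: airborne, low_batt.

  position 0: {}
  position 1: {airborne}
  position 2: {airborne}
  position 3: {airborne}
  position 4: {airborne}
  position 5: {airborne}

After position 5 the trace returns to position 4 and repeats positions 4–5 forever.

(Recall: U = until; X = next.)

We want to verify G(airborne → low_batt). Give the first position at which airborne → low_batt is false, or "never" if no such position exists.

Check airborne → low_batt at each position in order: 0 ✓.
At position 1 the labels are {airborne}, so airborne → low_batt is false there. This is the first violation.

1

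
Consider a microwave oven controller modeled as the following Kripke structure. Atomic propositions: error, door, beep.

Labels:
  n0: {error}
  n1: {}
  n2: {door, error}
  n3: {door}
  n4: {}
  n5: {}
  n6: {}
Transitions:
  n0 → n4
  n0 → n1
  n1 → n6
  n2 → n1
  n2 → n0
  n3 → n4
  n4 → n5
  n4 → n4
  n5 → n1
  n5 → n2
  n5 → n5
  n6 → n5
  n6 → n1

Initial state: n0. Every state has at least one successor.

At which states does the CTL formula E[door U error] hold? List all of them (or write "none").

States satisfying door: {n2, n3}.
States satisfying error: {n0, n2}.
States satisfying E[door U error]: {n0, n2}.

{n0, n2}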